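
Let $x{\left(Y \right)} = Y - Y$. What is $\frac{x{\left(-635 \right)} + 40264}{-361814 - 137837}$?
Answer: $- \frac{40264}{499651} \approx -0.080584$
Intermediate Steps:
$x{\left(Y \right)} = 0$
$\frac{x{\left(-635 \right)} + 40264}{-361814 - 137837} = \frac{0 + 40264}{-361814 - 137837} = \frac{40264}{-499651} = 40264 \left(- \frac{1}{499651}\right) = - \frac{40264}{499651}$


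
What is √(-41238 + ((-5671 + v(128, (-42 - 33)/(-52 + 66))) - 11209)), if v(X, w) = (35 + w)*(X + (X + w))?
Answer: 9*I*√122653/14 ≈ 225.14*I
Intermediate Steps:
v(X, w) = (35 + w)*(w + 2*X)
√(-41238 + ((-5671 + v(128, (-42 - 33)/(-52 + 66))) - 11209)) = √(-41238 + ((-5671 + (((-42 - 33)/(-52 + 66))² + 35*((-42 - 33)/(-52 + 66)) + 70*128 + 2*128*((-42 - 33)/(-52 + 66)))) - 11209)) = √(-41238 + ((-5671 + ((-75/14)² + 35*(-75/14) + 8960 + 2*128*(-75/14))) - 11209)) = √(-41238 + ((-5671 + (5625/196 - 375/2 + 8960 - 9600/7)) - 11209)) = √(-41238 + ((-5671 + 1456235/196) - 11209)) = √(-41238 + (344719/196 - 11209)) = √(-41238 - 1852245/196) = √(-9934893/196) = 9*I*√122653/14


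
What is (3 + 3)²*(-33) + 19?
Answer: -1169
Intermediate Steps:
(3 + 3)²*(-33) + 19 = 6²*(-33) + 19 = 36*(-33) + 19 = -1188 + 19 = -1169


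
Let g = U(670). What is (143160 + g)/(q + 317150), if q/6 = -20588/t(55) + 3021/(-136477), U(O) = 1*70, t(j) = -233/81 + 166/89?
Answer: 3750567283595/11503046670376 ≈ 0.32605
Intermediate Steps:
t(j) = -7291/7209 (t(j) = -233*1/81 + 166*(1/89) = -233/81 + 166/89 = -7291/7209)
U(O) = 70
q = 6396550451802/52371253 (q = 6*(-20588/(-7291/7209) + 3021/(-136477)) = 6*(-20588*(-7209/7291) + 3021*(-1/136477)) = 6*(148418892/7291 - 159/7183) = 6*(1066091741967/52371253) = 6396550451802/52371253 ≈ 1.2214e+5)
g = 70
(143160 + g)/(q + 317150) = (143160 + 70)/(6396550451802/52371253 + 317150) = 143230/(23006093340752/52371253) = 143230*(52371253/23006093340752) = 3750567283595/11503046670376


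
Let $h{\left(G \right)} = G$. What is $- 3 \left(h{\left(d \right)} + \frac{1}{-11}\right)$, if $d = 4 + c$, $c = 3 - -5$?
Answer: $- \frac{393}{11} \approx -35.727$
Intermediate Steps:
$c = 8$ ($c = 3 + 5 = 8$)
$d = 12$ ($d = 4 + 8 = 12$)
$- 3 \left(h{\left(d \right)} + \frac{1}{-11}\right) = - 3 \left(12 + \frac{1}{-11}\right) = - 3 \left(12 - \frac{1}{11}\right) = \left(-3\right) \frac{131}{11} = - \frac{393}{11}$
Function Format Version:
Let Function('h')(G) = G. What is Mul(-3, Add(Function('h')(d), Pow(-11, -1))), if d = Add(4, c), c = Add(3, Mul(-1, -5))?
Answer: Rational(-393, 11) ≈ -35.727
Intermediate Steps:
c = 8 (c = Add(3, 5) = 8)
d = 12 (d = Add(4, 8) = 12)
Mul(-3, Add(Function('h')(d), Pow(-11, -1))) = Mul(-3, Add(12, Pow(-11, -1))) = Mul(-3, Add(12, Rational(-1, 11))) = Mul(-3, Rational(131, 11)) = Rational(-393, 11)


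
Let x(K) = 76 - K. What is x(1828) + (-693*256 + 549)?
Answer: -178611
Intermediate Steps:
x(1828) + (-693*256 + 549) = (76 - 1*1828) + (-693*256 + 549) = (76 - 1828) + (-177408 + 549) = -1752 - 176859 = -178611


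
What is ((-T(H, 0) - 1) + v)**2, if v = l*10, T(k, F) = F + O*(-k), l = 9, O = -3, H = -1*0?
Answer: 7921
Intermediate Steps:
H = 0
T(k, F) = F + 3*k (T(k, F) = F - (-3)*k = F + 3*k)
v = 90 (v = 9*10 = 90)
((-T(H, 0) - 1) + v)**2 = ((-(0 + 3*0) - 1) + 90)**2 = ((-(0 + 0) - 1) + 90)**2 = ((-1*0 - 1) + 90)**2 = ((0 - 1) + 90)**2 = (-1 + 90)**2 = 89**2 = 7921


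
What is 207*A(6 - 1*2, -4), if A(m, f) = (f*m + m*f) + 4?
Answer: -5796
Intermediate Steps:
A(m, f) = 4 + 2*f*m (A(m, f) = (f*m + f*m) + 4 = 2*f*m + 4 = 4 + 2*f*m)
207*A(6 - 1*2, -4) = 207*(4 + 2*(-4)*(6 - 1*2)) = 207*(4 + 2*(-4)*(6 - 2)) = 207*(4 + 2*(-4)*4) = 207*(4 - 32) = 207*(-28) = -5796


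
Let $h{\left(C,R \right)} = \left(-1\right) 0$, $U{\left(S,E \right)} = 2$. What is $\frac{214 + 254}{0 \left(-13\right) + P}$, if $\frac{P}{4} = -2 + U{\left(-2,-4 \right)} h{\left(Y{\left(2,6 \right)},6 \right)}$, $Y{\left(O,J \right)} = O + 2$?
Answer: $- \frac{117}{2} \approx -58.5$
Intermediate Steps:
$Y{\left(O,J \right)} = 2 + O$
$h{\left(C,R \right)} = 0$
$P = -8$ ($P = 4 \left(-2 + 2 \cdot 0\right) = 4 \left(-2 + 0\right) = 4 \left(-2\right) = -8$)
$\frac{214 + 254}{0 \left(-13\right) + P} = \frac{214 + 254}{0 \left(-13\right) - 8} = \frac{1}{0 - 8} \cdot 468 = \frac{1}{-8} \cdot 468 = \left(- \frac{1}{8}\right) 468 = - \frac{117}{2}$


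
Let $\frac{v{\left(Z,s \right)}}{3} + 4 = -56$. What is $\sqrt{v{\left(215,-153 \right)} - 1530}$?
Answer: $3 i \sqrt{190} \approx 41.352 i$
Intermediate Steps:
$v{\left(Z,s \right)} = -180$ ($v{\left(Z,s \right)} = -12 + 3 \left(-56\right) = -12 - 168 = -180$)
$\sqrt{v{\left(215,-153 \right)} - 1530} = \sqrt{-180 - 1530} = \sqrt{-1710} = 3 i \sqrt{190}$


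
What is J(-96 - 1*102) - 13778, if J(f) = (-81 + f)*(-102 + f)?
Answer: 69922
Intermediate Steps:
J(f) = (-102 + f)*(-81 + f)
J(-96 - 1*102) - 13778 = (8262 + (-96 - 1*102)**2 - 183*(-96 - 1*102)) - 13778 = (8262 + (-96 - 102)**2 - 183*(-96 - 102)) - 13778 = (8262 + (-198)**2 - 183*(-198)) - 13778 = (8262 + 39204 + 36234) - 13778 = 83700 - 13778 = 69922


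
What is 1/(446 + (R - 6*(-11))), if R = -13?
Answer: 1/499 ≈ 0.0020040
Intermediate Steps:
1/(446 + (R - 6*(-11))) = 1/(446 + (-13 - 6*(-11))) = 1/(446 + (-13 + 66)) = 1/(446 + 53) = 1/499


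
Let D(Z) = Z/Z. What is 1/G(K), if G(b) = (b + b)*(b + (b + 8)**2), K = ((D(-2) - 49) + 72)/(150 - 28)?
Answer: 226981/6017568 ≈ 0.037720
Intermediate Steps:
D(Z) = 1
K = 12/61 (K = ((1 - 49) + 72)/(150 - 28) = (-48 + 72)/122 = 24*(1/122) = 12/61 ≈ 0.19672)
G(b) = 2*b*(b + (8 + b)**2) (G(b) = (2*b)*(b + (8 + b)**2) = 2*b*(b + (8 + b)**2))
1/G(K) = 1/(2*(12/61)*(12/61 + (8 + 12/61)**2)) = 1/(2*(12/61)*(12/61 + (500/61)**2)) = 1/(2*(12/61)*(12/61 + 250000/3721)) = 1/(2*(12/61)*(250732/3721)) = 1/(6017568/226981) = 226981/6017568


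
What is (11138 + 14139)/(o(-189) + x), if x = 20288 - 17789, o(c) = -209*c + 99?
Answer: 25277/42099 ≈ 0.60042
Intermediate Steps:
o(c) = 99 - 209*c
x = 2499
(11138 + 14139)/(o(-189) + x) = (11138 + 14139)/((99 - 209*(-189)) + 2499) = 25277/((99 + 39501) + 2499) = 25277/(39600 + 2499) = 25277/42099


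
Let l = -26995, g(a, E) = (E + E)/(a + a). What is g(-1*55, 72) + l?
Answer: -1484797/55 ≈ -26996.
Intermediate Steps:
g(a, E) = E/a (g(a, E) = (2*E)/((2*a)) = (2*E)*(1/(2*a)) = E/a)
g(-1*55, 72) + l = 72/((-1*55)) - 26995 = 72/(-55) - 26995 = 72*(-1/55) - 26995 = -72/55 - 26995 = -1484797/55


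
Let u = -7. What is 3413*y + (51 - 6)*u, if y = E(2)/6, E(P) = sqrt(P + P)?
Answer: 2468/3 ≈ 822.67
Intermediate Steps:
E(P) = sqrt(2)*sqrt(P) (E(P) = sqrt(2*P) = sqrt(2)*sqrt(P))
y = 1/3 (y = (sqrt(2)*sqrt(2))/6 = 2*(1/6) = 1/3 ≈ 0.33333)
3413*y + (51 - 6)*u = 3413*(1/3) + (51 - 6)*(-7) = 3413/3 + 45*(-7) = 3413/3 - 315 = 2468/3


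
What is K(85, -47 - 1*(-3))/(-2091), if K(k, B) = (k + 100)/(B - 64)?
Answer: 185/225828 ≈ 0.00081921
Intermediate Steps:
K(k, B) = (100 + k)/(-64 + B)
K(85, -47 - 1*(-3))/(-2091) = ((100 + 85)/(-64 + (-47 - 1*(-3))))/(-2091) = (185/(-64 + (-47 + 3)))*(-1/2091) = (185/(-64 - 44))*(-1/2091) = (185/(-108))*(-1/2091) = -1/108*185*(-1/2091) = -185/108*(-1/2091) = 185/225828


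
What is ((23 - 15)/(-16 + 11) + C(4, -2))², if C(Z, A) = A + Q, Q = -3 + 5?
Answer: 64/25 ≈ 2.5600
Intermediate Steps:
Q = 2
C(Z, A) = 2 + A (C(Z, A) = A + 2 = 2 + A)
((23 - 15)/(-16 + 11) + C(4, -2))² = ((23 - 15)/(-16 + 11) + (2 - 2))² = (8/(-5) + 0)² = (8*(-⅕) + 0)² = (-8/5 + 0)² = (-8/5)² = 64/25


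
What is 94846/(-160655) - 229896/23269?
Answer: -39140913454/3738281195 ≈ -10.470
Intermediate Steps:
94846/(-160655) - 229896/23269 = 94846*(-1/160655) - 229896*1/23269 = -94846/160655 - 229896/23269 = -39140913454/3738281195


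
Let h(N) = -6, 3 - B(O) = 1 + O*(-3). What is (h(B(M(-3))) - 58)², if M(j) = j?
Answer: 4096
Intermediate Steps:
B(O) = 2 + 3*O (B(O) = 3 - (1 + O*(-3)) = 3 - (1 - 3*O) = 3 + (-1 + 3*O) = 2 + 3*O)
(h(B(M(-3))) - 58)² = (-6 - 58)² = (-64)² = 4096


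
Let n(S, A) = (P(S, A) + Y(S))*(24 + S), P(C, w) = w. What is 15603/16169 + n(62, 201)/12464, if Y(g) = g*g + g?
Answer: 155405235/5303432 ≈ 29.303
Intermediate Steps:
Y(g) = g + g**2 (Y(g) = g**2 + g = g + g**2)
n(S, A) = (24 + S)*(A + S*(1 + S)) (n(S, A) = (A + S*(1 + S))*(24 + S) = (24 + S)*(A + S*(1 + S)))
15603/16169 + n(62, 201)/12464 = 15603/16169 + (62**3 + 24*201 + 24*62 + 25*62**2 + 201*62)/12464 = 15603*(1/16169) + (238328 + 4824 + 1488 + 25*3844 + 12462)*(1/12464) = 15603/16169 + (238328 + 4824 + 1488 + 96100 + 12462)*(1/12464) = 15603/16169 + 353202*(1/12464) = 15603/16169 + 176601/6232 = 155405235/5303432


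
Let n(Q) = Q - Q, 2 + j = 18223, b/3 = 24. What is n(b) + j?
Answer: 18221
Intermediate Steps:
b = 72 (b = 3*24 = 72)
j = 18221 (j = -2 + 18223 = 18221)
n(Q) = 0
n(b) + j = 0 + 18221 = 18221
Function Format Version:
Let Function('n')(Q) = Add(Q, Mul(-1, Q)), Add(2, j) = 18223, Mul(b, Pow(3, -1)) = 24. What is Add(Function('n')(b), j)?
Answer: 18221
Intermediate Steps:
b = 72 (b = Mul(3, 24) = 72)
j = 18221 (j = Add(-2, 18223) = 18221)
Function('n')(Q) = 0
Add(Function('n')(b), j) = Add(0, 18221) = 18221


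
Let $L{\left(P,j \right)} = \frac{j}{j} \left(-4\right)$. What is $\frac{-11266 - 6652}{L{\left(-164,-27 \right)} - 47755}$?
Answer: $\frac{17918}{47759} \approx 0.37518$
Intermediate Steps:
$L{\left(P,j \right)} = -4$ ($L{\left(P,j \right)} = 1 \left(-4\right) = -4$)
$\frac{-11266 - 6652}{L{\left(-164,-27 \right)} - 47755} = \frac{-11266 - 6652}{-4 - 47755} = - \frac{17918}{-47759} = \left(-17918\right) \left(- \frac{1}{47759}\right) = \frac{17918}{47759}$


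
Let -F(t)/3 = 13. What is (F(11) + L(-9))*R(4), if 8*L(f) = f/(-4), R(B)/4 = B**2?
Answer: -2478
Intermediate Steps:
F(t) = -39 (F(t) = -3*13 = -39)
R(B) = 4*B**2
L(f) = -f/32 (L(f) = (f/(-4))/8 = (f*(-1/4))/8 = (-f/4)/8 = -f/32)
(F(11) + L(-9))*R(4) = (-39 - 1/32*(-9))*(4*4**2) = (-39 + 9/32)*(4*16) = -1239/32*64 = -2478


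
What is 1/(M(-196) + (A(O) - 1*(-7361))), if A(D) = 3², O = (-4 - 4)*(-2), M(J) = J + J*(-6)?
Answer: 1/8350 ≈ 0.00011976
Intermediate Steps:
M(J) = -5*J (M(J) = J - 6*J = -5*J)
O = 16 (O = -8*(-2) = 16)
A(D) = 9
1/(M(-196) + (A(O) - 1*(-7361))) = 1/(-5*(-196) + (9 - 1*(-7361))) = 1/(980 + (9 + 7361)) = 1/(980 + 7370) = 1/8350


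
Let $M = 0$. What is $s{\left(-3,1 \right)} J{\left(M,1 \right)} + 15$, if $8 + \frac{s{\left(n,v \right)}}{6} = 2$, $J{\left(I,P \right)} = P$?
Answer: $-21$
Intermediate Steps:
$s{\left(n,v \right)} = -36$ ($s{\left(n,v \right)} = -48 + 6 \cdot 2 = -48 + 12 = -36$)
$s{\left(-3,1 \right)} J{\left(M,1 \right)} + 15 = \left(-36\right) 1 + 15 = -36 + 15 = -21$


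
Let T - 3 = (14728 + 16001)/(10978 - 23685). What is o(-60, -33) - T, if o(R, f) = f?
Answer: -426723/12707 ≈ -33.582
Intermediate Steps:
T = 7392/12707 (T = 3 + (14728 + 16001)/(10978 - 23685) = 3 + 30729/(-12707) = 3 + 30729*(-1/12707) = 3 - 30729/12707 = 7392/12707 ≈ 0.58173)
o(-60, -33) - T = -33 - 1*7392/12707 = -33 - 7392/12707 = -426723/12707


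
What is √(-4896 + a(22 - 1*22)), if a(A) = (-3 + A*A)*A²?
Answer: 12*I*√34 ≈ 69.971*I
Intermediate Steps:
a(A) = A²*(-3 + A²) (a(A) = (-3 + A²)*A² = A²*(-3 + A²))
√(-4896 + a(22 - 1*22)) = √(-4896 + (22 - 1*22)²*(-3 + (22 - 1*22)²)) = √(-4896 + (22 - 22)²*(-3 + (22 - 22)²)) = √(-4896 + 0²*(-3 + 0²)) = √(-4896 + 0*(-3 + 0)) = √(-4896 + 0*(-3)) = √(-4896 + 0) = √(-4896) = 12*I*√34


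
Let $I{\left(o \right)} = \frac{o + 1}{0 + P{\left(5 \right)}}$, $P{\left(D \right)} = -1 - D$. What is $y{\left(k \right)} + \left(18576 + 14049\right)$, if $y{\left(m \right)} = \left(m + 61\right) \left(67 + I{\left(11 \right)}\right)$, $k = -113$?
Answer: $29245$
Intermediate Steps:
$I{\left(o \right)} = - \frac{1}{6} - \frac{o}{6}$ ($I{\left(o \right)} = \frac{o + 1}{0 - 6} = \frac{1 + o}{0 - 6} = \frac{1 + o}{-6} = \left(1 + o\right) \left(- \frac{1}{6}\right) = - \frac{1}{6} - \frac{o}{6}$)
$y{\left(m \right)} = 3965 + 65 m$ ($y{\left(m \right)} = \left(m + 61\right) \left(67 - 2\right) = \left(61 + m\right) \left(67 - 2\right) = \left(61 + m\right) 65 = 3965 + 65 m$)
$y{\left(k \right)} + \left(18576 + 14049\right) = \left(3965 + 65 \left(-113\right)\right) + \left(18576 + 14049\right) = \left(3965 - 7345\right) + 32625 = -3380 + 32625 = 29245$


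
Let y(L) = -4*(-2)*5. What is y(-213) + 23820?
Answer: 23860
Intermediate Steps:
y(L) = 40 (y(L) = 8*5 = 40)
y(-213) + 23820 = 40 + 23820 = 23860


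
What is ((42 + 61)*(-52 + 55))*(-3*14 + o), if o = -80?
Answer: -37698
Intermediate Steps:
((42 + 61)*(-52 + 55))*(-3*14 + o) = ((42 + 61)*(-52 + 55))*(-3*14 - 80) = (103*3)*(-42 - 80) = 309*(-122) = -37698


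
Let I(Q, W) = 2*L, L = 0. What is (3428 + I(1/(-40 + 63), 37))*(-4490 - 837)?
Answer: -18260956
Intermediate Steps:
I(Q, W) = 0 (I(Q, W) = 2*0 = 0)
(3428 + I(1/(-40 + 63), 37))*(-4490 - 837) = (3428 + 0)*(-4490 - 837) = 3428*(-5327) = -18260956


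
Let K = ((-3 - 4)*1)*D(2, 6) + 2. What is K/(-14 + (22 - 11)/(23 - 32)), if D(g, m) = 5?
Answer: 297/137 ≈ 2.1679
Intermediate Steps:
K = -33 (K = ((-3 - 4)*1)*5 + 2 = -7*1*5 + 2 = -7*5 + 2 = -35 + 2 = -33)
K/(-14 + (22 - 11)/(23 - 32)) = -33/(-14 + (22 - 11)/(23 - 32)) = -33/(-14 + 11/(-9)) = -33/(-14 + 11*(-⅑)) = -33/(-14 - 11/9) = -33/(-137/9) = -33*(-9/137) = 297/137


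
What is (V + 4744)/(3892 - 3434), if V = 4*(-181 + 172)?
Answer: 2354/229 ≈ 10.279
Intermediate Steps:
V = -36 (V = 4*(-9) = -36)
(V + 4744)/(3892 - 3434) = (-36 + 4744)/(3892 - 3434) = 4708/458 = 4708*(1/458) = 2354/229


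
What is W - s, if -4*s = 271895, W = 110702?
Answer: 714703/4 ≈ 1.7868e+5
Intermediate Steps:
s = -271895/4 (s = -¼*271895 = -271895/4 ≈ -67974.)
W - s = 110702 - 1*(-271895/4) = 110702 + 271895/4 = 714703/4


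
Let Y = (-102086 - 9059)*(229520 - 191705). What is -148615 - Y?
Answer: 4202799560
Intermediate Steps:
Y = -4202948175 (Y = -111145*37815 = -4202948175)
-148615 - Y = -148615 - 1*(-4202948175) = -148615 + 4202948175 = 4202799560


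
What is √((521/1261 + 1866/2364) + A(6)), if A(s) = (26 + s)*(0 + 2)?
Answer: √16094848496714/496834 ≈ 8.0748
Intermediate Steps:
A(s) = 52 + 2*s (A(s) = (26 + s)*2 = 52 + 2*s)
√((521/1261 + 1866/2364) + A(6)) = √((521/1261 + 1866/2364) + (52 + 2*6)) = √((521*(1/1261) + 1866*(1/2364)) + (52 + 12)) = √((521/1261 + 311/394) + 64) = √(597445/496834 + 64) = √(32394821/496834) = √16094848496714/496834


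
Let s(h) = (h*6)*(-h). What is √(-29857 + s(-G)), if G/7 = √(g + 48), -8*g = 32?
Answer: I*√42793 ≈ 206.86*I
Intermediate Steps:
g = -4 (g = -⅛*32 = -4)
G = 14*√11 (G = 7*√(-4 + 48) = 7*√44 = 7*(2*√11) = 14*√11 ≈ 46.433)
s(h) = -6*h² (s(h) = (6*h)*(-h) = -6*h²)
√(-29857 + s(-G)) = √(-29857 - 6*(-14*√11)²) = √(-29857 - 6*2156) = √(-29857 - 12936) = √(-42793) = I*√42793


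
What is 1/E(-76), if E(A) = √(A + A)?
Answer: -I*√38/76 ≈ -0.081111*I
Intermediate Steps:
E(A) = √2*√A (E(A) = √(2*A) = √2*√A)
1/E(-76) = 1/(√2*√(-76)) = 1/(√2*(2*I*√19)) = 1/(2*I*√38) = -I*√38/76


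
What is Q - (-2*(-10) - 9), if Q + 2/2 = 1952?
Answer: 1940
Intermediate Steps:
Q = 1951 (Q = -1 + 1952 = 1951)
Q - (-2*(-10) - 9) = 1951 - (-2*(-10) - 9) = 1951 - (20 - 9) = 1951 - 1*11 = 1951 - 11 = 1940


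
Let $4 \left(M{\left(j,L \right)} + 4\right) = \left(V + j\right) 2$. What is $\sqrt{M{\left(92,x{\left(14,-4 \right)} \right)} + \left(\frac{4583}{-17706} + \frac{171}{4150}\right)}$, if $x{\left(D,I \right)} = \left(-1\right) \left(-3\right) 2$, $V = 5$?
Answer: $\frac{\sqrt{2390935885480974}}{7347990} \approx 6.6545$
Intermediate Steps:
$x{\left(D,I \right)} = 6$ ($x{\left(D,I \right)} = 3 \cdot 2 = 6$)
$M{\left(j,L \right)} = - \frac{3}{2} + \frac{j}{2}$ ($M{\left(j,L \right)} = -4 + \frac{\left(5 + j\right) 2}{4} = -4 + \frac{10 + 2 j}{4} = -4 + \left(\frac{5}{2} + \frac{j}{2}\right) = - \frac{3}{2} + \frac{j}{2}$)
$\sqrt{M{\left(92,x{\left(14,-4 \right)} \right)} + \left(\frac{4583}{-17706} + \frac{171}{4150}\right)} = \sqrt{\left(- \frac{3}{2} + \frac{1}{2} \cdot 92\right) + \left(\frac{4583}{-17706} + \frac{171}{4150}\right)} = \sqrt{\left(- \frac{3}{2} + 46\right) + \left(4583 \left(- \frac{1}{17706}\right) + 171 \cdot \frac{1}{4150}\right)} = \sqrt{\frac{89}{2} + \left(- \frac{4583}{17706} + \frac{171}{4150}\right)} = \sqrt{\frac{89}{2} - \frac{3997931}{18369975}} = \sqrt{\frac{1626931913}{36739950}} = \frac{\sqrt{2390935885480974}}{7347990}$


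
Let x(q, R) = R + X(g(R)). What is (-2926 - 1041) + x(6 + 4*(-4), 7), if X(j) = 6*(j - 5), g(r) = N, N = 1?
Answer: -3984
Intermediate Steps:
g(r) = 1
X(j) = -30 + 6*j (X(j) = 6*(-5 + j) = -30 + 6*j)
x(q, R) = -24 + R (x(q, R) = R + (-30 + 6*1) = R + (-30 + 6) = R - 24 = -24 + R)
(-2926 - 1041) + x(6 + 4*(-4), 7) = (-2926 - 1041) + (-24 + 7) = -3967 - 17 = -3984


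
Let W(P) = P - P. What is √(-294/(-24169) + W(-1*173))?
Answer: 7*√145014/24169 ≈ 0.11029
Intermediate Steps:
W(P) = 0
√(-294/(-24169) + W(-1*173)) = √(-294/(-24169) + 0) = √(-294*(-1/24169) + 0) = √(294/24169 + 0) = √(294/24169) = 7*√145014/24169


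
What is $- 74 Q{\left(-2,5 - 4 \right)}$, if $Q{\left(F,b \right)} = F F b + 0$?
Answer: $-296$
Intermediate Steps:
$Q{\left(F,b \right)} = b F^{2}$ ($Q{\left(F,b \right)} = F^{2} b + 0 = b F^{2} + 0 = b F^{2}$)
$- 74 Q{\left(-2,5 - 4 \right)} = - 74 \left(5 - 4\right) \left(-2\right)^{2} = - 74 \cdot 1 \cdot 4 = \left(-74\right) 4 = -296$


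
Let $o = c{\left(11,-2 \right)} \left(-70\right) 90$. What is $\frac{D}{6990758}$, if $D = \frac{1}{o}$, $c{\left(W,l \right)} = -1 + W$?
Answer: $- \frac{1}{440417754000} \approx -2.2706 \cdot 10^{-12}$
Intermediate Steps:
$o = -63000$ ($o = \left(-1 + 11\right) \left(-70\right) 90 = 10 \left(-70\right) 90 = \left(-700\right) 90 = -63000$)
$D = - \frac{1}{63000}$ ($D = \frac{1}{-63000} = - \frac{1}{63000} \approx -1.5873 \cdot 10^{-5}$)
$\frac{D}{6990758} = - \frac{1}{63000 \cdot 6990758} = \left(- \frac{1}{63000}\right) \frac{1}{6990758} = - \frac{1}{440417754000}$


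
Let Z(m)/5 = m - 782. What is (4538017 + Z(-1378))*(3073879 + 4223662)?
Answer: 33037551673397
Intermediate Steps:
Z(m) = -3910 + 5*m (Z(m) = 5*(m - 782) = 5*(-782 + m) = -3910 + 5*m)
(4538017 + Z(-1378))*(3073879 + 4223662) = (4538017 + (-3910 + 5*(-1378)))*(3073879 + 4223662) = (4538017 + (-3910 - 6890))*7297541 = (4538017 - 10800)*7297541 = 4527217*7297541 = 33037551673397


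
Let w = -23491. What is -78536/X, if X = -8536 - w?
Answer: -78536/14955 ≈ -5.2515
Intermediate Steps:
X = 14955 (X = -8536 - 1*(-23491) = -8536 + 23491 = 14955)
-78536/X = -78536/14955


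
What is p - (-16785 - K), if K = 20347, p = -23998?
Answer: 13134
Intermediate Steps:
p - (-16785 - K) = -23998 - (-16785 - 1*20347) = -23998 - (-16785 - 20347) = -23998 - 1*(-37132) = -23998 + 37132 = 13134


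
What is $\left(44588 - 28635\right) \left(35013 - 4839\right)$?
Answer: $481365822$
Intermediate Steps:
$\left(44588 - 28635\right) \left(35013 - 4839\right) = \left(44588 - 28635\right) 30174 = 15953 \cdot 30174 = 481365822$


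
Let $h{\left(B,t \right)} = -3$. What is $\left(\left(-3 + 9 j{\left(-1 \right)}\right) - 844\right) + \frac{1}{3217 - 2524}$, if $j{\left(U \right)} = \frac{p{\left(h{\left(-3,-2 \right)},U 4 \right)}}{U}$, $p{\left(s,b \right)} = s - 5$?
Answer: $- \frac{537074}{693} \approx -775.0$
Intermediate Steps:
$p{\left(s,b \right)} = -5 + s$
$j{\left(U \right)} = - \frac{8}{U}$ ($j{\left(U \right)} = \frac{-5 - 3}{U} = - \frac{8}{U}$)
$\left(\left(-3 + 9 j{\left(-1 \right)}\right) - 844\right) + \frac{1}{3217 - 2524} = \left(\left(-3 + 9 \left(- \frac{8}{-1}\right)\right) - 844\right) + \frac{1}{3217 - 2524} = \left(\left(-3 + 9 \left(\left(-8\right) \left(-1\right)\right)\right) - 844\right) + \frac{1}{693} = \left(\left(-3 + 9 \cdot 8\right) - 844\right) + \frac{1}{693} = \left(\left(-3 + 72\right) - 844\right) + \frac{1}{693} = \left(69 - 844\right) + \frac{1}{693} = -775 + \frac{1}{693} = - \frac{537074}{693}$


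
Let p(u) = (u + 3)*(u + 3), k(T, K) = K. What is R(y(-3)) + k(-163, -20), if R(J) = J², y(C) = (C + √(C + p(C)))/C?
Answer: -20 + (3 - I*√3)²/9 ≈ -19.333 - 1.1547*I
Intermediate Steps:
p(u) = (3 + u)² (p(u) = (3 + u)*(3 + u) = (3 + u)²)
y(C) = (C + √(C + (3 + C)²))/C
R(y(-3)) + k(-163, -20) = ((-3 + √(-3 + (3 - 3)²))/(-3))² - 20 = (-(-3 + √(-3 + 0²))/3)² - 20 = (-(-3 + √(-3 + 0))/3)² - 20 = (-(-3 + √(-3))/3)² - 20 = (-(-3 + I*√3)/3)² - 20 = (1 - I*√3/3)² - 20 = -20 + (1 - I*√3/3)²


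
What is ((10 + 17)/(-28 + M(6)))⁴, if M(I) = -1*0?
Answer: 531441/614656 ≈ 0.86462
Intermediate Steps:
M(I) = 0
((10 + 17)/(-28 + M(6)))⁴ = ((10 + 17)/(-28 + 0))⁴ = (27/(-28))⁴ = (27*(-1/28))⁴ = (-27/28)⁴ = 531441/614656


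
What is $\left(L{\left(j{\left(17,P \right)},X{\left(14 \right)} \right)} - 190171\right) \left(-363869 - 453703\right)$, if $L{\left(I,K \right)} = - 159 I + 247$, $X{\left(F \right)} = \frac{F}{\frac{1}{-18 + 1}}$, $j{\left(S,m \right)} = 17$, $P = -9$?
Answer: $157486441644$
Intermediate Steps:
$X{\left(F \right)} = - 17 F$ ($X{\left(F \right)} = \frac{F}{\frac{1}{-17}} = \frac{F}{- \frac{1}{17}} = F \left(-17\right) = - 17 F$)
$L{\left(I,K \right)} = 247 - 159 I$
$\left(L{\left(j{\left(17,P \right)},X{\left(14 \right)} \right)} - 190171\right) \left(-363869 - 453703\right) = \left(\left(247 - 2703\right) - 190171\right) \left(-363869 - 453703\right) = \left(\left(247 - 2703\right) - 190171\right) \left(-817572\right) = \left(-2456 - 190171\right) \left(-817572\right) = \left(-192627\right) \left(-817572\right) = 157486441644$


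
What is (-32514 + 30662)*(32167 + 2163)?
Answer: -63579160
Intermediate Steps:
(-32514 + 30662)*(32167 + 2163) = -1852*34330 = -63579160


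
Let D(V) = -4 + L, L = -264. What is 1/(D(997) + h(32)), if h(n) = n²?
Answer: 1/756 ≈ 0.0013228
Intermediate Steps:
D(V) = -268 (D(V) = -4 - 264 = -268)
1/(D(997) + h(32)) = 1/(-268 + 32²) = 1/(-268 + 1024) = 1/756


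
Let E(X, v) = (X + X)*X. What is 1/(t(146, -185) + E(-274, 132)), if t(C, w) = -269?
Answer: 1/149883 ≈ 6.6719e-6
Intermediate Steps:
E(X, v) = 2*X² (E(X, v) = (2*X)*X = 2*X²)
1/(t(146, -185) + E(-274, 132)) = 1/(-269 + 2*(-274)²) = 1/(-269 + 2*75076) = 1/(-269 + 150152) = 1/149883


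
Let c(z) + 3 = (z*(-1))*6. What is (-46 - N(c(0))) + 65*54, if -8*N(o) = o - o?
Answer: 3464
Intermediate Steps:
c(z) = -3 - 6*z (c(z) = -3 + (z*(-1))*6 = -3 - z*6 = -3 - 6*z)
N(o) = 0 (N(o) = -(o - o)/8 = -1/8*0 = 0)
(-46 - N(c(0))) + 65*54 = (-46 - 1*0) + 65*54 = (-46 + 0) + 3510 = -46 + 3510 = 3464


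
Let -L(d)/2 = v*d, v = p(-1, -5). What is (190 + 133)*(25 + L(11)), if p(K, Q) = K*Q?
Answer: -27455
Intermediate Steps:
v = 5 (v = -1*(-5) = 5)
L(d) = -10*d
(190 + 133)*(25 + L(11)) = (190 + 133)*(25 - 10*11) = 323*(25 - 110) = 323*(-85) = -27455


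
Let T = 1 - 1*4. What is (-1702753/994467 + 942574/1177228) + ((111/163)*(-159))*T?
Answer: 30905933265274867/95413223394294 ≈ 323.92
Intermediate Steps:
T = -3 (T = 1 - 4 = -3)
(-1702753/994467 + 942574/1177228) + ((111/163)*(-159))*T = (-1702753/994467 + 942574/1177228) + ((111/163)*(-159))*(-3) = (-1702753*1/994467 + 942574*(1/1177228)) + ((111*(1/163))*(-159))*(-3) = (-1702753/994467 + 471287/588614) + ((111/163)*(-159))*(-3) = -533584885313/585357198738 - 17649/163*(-3) = -533584885313/585357198738 + 52947/163 = 30905933265274867/95413223394294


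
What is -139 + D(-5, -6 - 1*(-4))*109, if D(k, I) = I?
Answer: -357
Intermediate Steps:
-139 + D(-5, -6 - 1*(-4))*109 = -139 + (-6 - 1*(-4))*109 = -139 + (-6 + 4)*109 = -139 - 2*109 = -139 - 218 = -357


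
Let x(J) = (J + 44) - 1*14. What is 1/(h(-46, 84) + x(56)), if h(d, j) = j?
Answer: 1/170 ≈ 0.0058824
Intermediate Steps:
x(J) = 30 + J (x(J) = (44 + J) - 14 = 30 + J)
1/(h(-46, 84) + x(56)) = 1/(84 + (30 + 56)) = 1/(84 + 86) = 1/170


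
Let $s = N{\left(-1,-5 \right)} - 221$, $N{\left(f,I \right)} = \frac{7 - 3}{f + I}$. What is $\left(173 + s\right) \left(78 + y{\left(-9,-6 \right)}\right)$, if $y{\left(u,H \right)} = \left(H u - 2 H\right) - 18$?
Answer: $-6132$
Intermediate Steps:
$N{\left(f,I \right)} = \frac{4}{I + f}$
$y{\left(u,H \right)} = -18 - 2 H + H u$ ($y{\left(u,H \right)} = \left(- 2 H + H u\right) - 18 = -18 - 2 H + H u$)
$s = - \frac{665}{3}$ ($s = \frac{4}{-5 - 1} - 221 = \frac{4}{-6} - 221 = 4 \left(- \frac{1}{6}\right) - 221 = - \frac{2}{3} - 221 = - \frac{665}{3} \approx -221.67$)
$\left(173 + s\right) \left(78 + y{\left(-9,-6 \right)}\right) = \left(173 - \frac{665}{3}\right) \left(78 - -48\right) = - \frac{146 \left(78 + \left(-18 + 12 + 54\right)\right)}{3} = - \frac{146 \left(78 + 48\right)}{3} = \left(- \frac{146}{3}\right) 126 = -6132$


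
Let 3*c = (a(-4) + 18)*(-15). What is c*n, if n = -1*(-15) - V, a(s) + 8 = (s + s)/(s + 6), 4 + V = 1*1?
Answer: -540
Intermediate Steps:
V = -3 (V = -4 + 1*1 = -4 + 1 = -3)
a(s) = -8 + 2*s/(6 + s) (a(s) = -8 + (s + s)/(s + 6) = -8 + (2*s)/(6 + s) = -8 + 2*s/(6 + s))
n = 18 (n = -1*(-15) - 1*(-3) = 15 + 3 = 18)
c = -30 (c = ((6*(-8 - 1*(-4))/(6 - 4) + 18)*(-15))/3 = ((6*(-8 + 4)/2 + 18)*(-15))/3 = ((6*(½)*(-4) + 18)*(-15))/3 = ((-12 + 18)*(-15))/3 = (6*(-15))/3 = (⅓)*(-90) = -30)
c*n = -30*18 = -540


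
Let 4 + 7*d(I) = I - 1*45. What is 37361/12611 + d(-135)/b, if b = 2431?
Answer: 633451713/214601387 ≈ 2.9518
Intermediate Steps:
d(I) = -7 + I/7 (d(I) = -4/7 + (I - 1*45)/7 = -4/7 + (I - 45)/7 = -4/7 + (-45 + I)/7 = -4/7 + (-45/7 + I/7) = -7 + I/7)
37361/12611 + d(-135)/b = 37361/12611 + (-7 + (⅐)*(-135))/2431 = 37361*(1/12611) + (-7 - 135/7)*(1/2431) = 37361/12611 - 184/7*1/2431 = 37361/12611 - 184/17017 = 633451713/214601387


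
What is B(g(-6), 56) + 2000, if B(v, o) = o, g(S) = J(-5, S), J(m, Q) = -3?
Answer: 2056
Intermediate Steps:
g(S) = -3
B(g(-6), 56) + 2000 = 56 + 2000 = 2056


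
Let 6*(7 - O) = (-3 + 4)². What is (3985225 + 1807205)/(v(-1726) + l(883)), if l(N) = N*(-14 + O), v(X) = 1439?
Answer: -6950916/5867 ≈ -1184.7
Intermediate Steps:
O = 41/6 (O = 7 - (-3 + 4)²/6 = 7 - ⅙*1² = 7 - ⅙*1 = 7 - ⅙ = 41/6 ≈ 6.8333)
l(N) = -43*N/6 (l(N) = N*(-14 + 41/6) = N*(-43/6) = -43*N/6)
(3985225 + 1807205)/(v(-1726) + l(883)) = (3985225 + 1807205)/(1439 - 43/6*883) = 5792430/(1439 - 37969/6) = 5792430/(-29335/6) = 5792430*(-6/29335) = -6950916/5867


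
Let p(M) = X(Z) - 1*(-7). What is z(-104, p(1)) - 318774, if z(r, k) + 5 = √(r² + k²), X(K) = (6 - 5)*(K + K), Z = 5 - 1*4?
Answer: -318779 + √10897 ≈ -3.1867e+5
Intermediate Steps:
Z = 1 (Z = 5 - 4 = 1)
X(K) = 2*K (X(K) = 1*(2*K) = 2*K)
p(M) = 9 (p(M) = 2*1 - 1*(-7) = 2 + 7 = 9)
z(r, k) = -5 + √(k² + r²) (z(r, k) = -5 + √(r² + k²) = -5 + √(k² + r²))
z(-104, p(1)) - 318774 = (-5 + √(9² + (-104)²)) - 318774 = (-5 + √(81 + 10816)) - 318774 = (-5 + √10897) - 318774 = -318779 + √10897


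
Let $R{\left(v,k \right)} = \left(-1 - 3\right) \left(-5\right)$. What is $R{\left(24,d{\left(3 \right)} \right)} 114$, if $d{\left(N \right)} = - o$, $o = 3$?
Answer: $2280$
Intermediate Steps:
$d{\left(N \right)} = -3$ ($d{\left(N \right)} = \left(-1\right) 3 = -3$)
$R{\left(v,k \right)} = 20$ ($R{\left(v,k \right)} = \left(-4\right) \left(-5\right) = 20$)
$R{\left(24,d{\left(3 \right)} \right)} 114 = 20 \cdot 114 = 2280$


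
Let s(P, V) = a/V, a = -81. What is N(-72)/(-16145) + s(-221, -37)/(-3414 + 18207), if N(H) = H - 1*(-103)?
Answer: -5219942/2945606815 ≈ -0.0017721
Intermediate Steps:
N(H) = 103 + H (N(H) = H + 103 = 103 + H)
s(P, V) = -81/V
N(-72)/(-16145) + s(-221, -37)/(-3414 + 18207) = (103 - 72)/(-16145) + (-81/(-37))/(-3414 + 18207) = 31*(-1/16145) - 81*(-1/37)/14793 = -31/16145 + (81/37)*(1/14793) = -31/16145 + 27/182447 = -5219942/2945606815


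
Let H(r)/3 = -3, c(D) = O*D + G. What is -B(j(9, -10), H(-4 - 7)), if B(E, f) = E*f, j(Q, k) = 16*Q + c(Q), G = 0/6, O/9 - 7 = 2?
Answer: 7857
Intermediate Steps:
O = 81 (O = 63 + 9*2 = 63 + 18 = 81)
G = 0 (G = 0*(⅙) = 0)
c(D) = 81*D (c(D) = 81*D + 0 = 81*D)
H(r) = -9 (H(r) = 3*(-3) = -9)
j(Q, k) = 97*Q (j(Q, k) = 16*Q + 81*Q = 97*Q)
-B(j(9, -10), H(-4 - 7)) = -97*9*(-9) = -873*(-9) = -1*(-7857) = 7857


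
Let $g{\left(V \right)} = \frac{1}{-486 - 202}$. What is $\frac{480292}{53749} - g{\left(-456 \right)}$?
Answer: $\frac{330494645}{36979312} \approx 8.9373$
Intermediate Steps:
$g{\left(V \right)} = - \frac{1}{688}$ ($g{\left(V \right)} = \frac{1}{-688} = - \frac{1}{688}$)
$\frac{480292}{53749} - g{\left(-456 \right)} = \frac{480292}{53749} - - \frac{1}{688} = 480292 \cdot \frac{1}{53749} + \frac{1}{688} = \frac{480292}{53749} + \frac{1}{688} = \frac{330494645}{36979312}$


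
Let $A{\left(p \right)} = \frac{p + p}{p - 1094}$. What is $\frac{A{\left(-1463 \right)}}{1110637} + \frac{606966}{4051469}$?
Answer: $\frac{156703079554708}{1045978362527311} \approx 0.14981$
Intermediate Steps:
$A{\left(p \right)} = \frac{2 p}{-1094 + p}$ ($A{\left(p \right)} = \frac{2 p}{p - 1094} = \frac{2 p}{-1094 + p}$)
$\frac{A{\left(-1463 \right)}}{1110637} + \frac{606966}{4051469} = \frac{2 \left(-1463\right) \frac{1}{-1094 - 1463}}{1110637} + \frac{606966}{4051469} = 2 \left(-1463\right) \frac{1}{-2557} \cdot \frac{1}{1110637} + 606966 \cdot \frac{1}{4051469} = 2 \left(-1463\right) \left(- \frac{1}{2557}\right) \frac{1}{1110637} + \frac{606966}{4051469} = \frac{2926}{2557} \cdot \frac{1}{1110637} + \frac{606966}{4051469} = \frac{266}{258172619} + \frac{606966}{4051469} = \frac{156703079554708}{1045978362527311}$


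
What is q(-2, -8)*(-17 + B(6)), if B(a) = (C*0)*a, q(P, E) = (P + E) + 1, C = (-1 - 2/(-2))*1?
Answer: 153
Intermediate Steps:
C = 0 (C = (-1 - 2*(-½))*1 = (-1 + 1)*1 = 0*1 = 0)
q(P, E) = 1 + E + P (q(P, E) = (E + P) + 1 = 1 + E + P)
B(a) = 0 (B(a) = (0*0)*a = 0*a = 0)
q(-2, -8)*(-17 + B(6)) = (1 - 8 - 2)*(-17 + 0) = -9*(-17) = 153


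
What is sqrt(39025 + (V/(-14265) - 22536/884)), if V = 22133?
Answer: sqrt(43065294975485770)/1050855 ≈ 197.48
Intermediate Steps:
sqrt(39025 + (V/(-14265) - 22536/884)) = sqrt(39025 + (22133/(-14265) - 22536/884)) = sqrt(39025 + (22133*(-1/14265) - 22536*1/884)) = sqrt(39025 + (-22133/14265 - 5634/221)) = sqrt(39025 - 85260403/3152565) = sqrt(122943588722/3152565) = sqrt(43065294975485770)/1050855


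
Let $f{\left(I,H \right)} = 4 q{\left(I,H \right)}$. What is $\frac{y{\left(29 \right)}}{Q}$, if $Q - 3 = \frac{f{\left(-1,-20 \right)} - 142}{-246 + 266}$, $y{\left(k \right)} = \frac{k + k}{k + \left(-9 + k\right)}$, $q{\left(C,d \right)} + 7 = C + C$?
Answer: $- \frac{580}{2891} \approx -0.20062$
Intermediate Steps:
$q{\left(C,d \right)} = -7 + 2 C$ ($q{\left(C,d \right)} = -7 + \left(C + C\right) = -7 + 2 C$)
$f{\left(I,H \right)} = -28 + 8 I$ ($f{\left(I,H \right)} = 4 \left(-7 + 2 I\right) = -28 + 8 I$)
$y{\left(k \right)} = \frac{2 k}{-9 + 2 k}$
$Q = - \frac{59}{10}$ ($Q = 3 + \frac{\left(-28 + 8 \left(-1\right)\right) - 142}{-246 + 266} = 3 + \frac{\left(-28 - 8\right) - 142}{20} = 3 + \left(-36 - 142\right) \frac{1}{20} = 3 - \frac{89}{10} = - \frac{59}{10} \approx -5.9$)
$\frac{y{\left(29 \right)}}{Q} = \frac{2 \cdot 29 \frac{1}{-9 + 2 \cdot 29}}{- \frac{59}{10}} = 2 \cdot 29 \frac{1}{-9 + 58} \left(- \frac{10}{59}\right) = 2 \cdot 29 \cdot \frac{1}{49} \left(- \frac{10}{59}\right) = \frac{58}{49} \left(- \frac{10}{59}\right) = - \frac{580}{2891}$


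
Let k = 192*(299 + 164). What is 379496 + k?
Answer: 468392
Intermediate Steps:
k = 88896 (k = 192*463 = 88896)
379496 + k = 379496 + 88896 = 468392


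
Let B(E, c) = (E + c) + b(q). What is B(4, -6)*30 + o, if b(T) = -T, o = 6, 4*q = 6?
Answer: -99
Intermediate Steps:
q = 3/2 (q = (¼)*6 = 3/2 ≈ 1.5000)
B(E, c) = -3/2 + E + c (B(E, c) = (E + c) - 1*3/2 = (E + c) - 3/2 = -3/2 + E + c)
B(4, -6)*30 + o = (-3/2 + 4 - 6)*30 + 6 = -7/2*30 + 6 = -105 + 6 = -99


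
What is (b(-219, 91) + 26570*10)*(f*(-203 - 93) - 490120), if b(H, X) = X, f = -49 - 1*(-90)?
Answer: -133495124496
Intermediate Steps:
f = 41 (f = -49 + 90 = 41)
(b(-219, 91) + 26570*10)*(f*(-203 - 93) - 490120) = (91 + 26570*10)*(41*(-203 - 93) - 490120) = (91 + 265700)*(41*(-296) - 490120) = 265791*(-12136 - 490120) = 265791*(-502256) = -133495124496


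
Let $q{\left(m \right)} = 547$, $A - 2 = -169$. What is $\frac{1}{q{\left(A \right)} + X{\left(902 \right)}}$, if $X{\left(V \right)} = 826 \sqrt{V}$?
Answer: $- \frac{547}{615113743} + \frac{826 \sqrt{902}}{615113743} \approx 3.9441 \cdot 10^{-5}$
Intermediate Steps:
$A = -167$ ($A = 2 - 169 = -167$)
$\frac{1}{q{\left(A \right)} + X{\left(902 \right)}} = \frac{1}{547 + 826 \sqrt{902}}$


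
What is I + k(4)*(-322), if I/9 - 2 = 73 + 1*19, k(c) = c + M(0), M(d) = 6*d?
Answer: -442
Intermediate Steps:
k(c) = c (k(c) = c + 6*0 = c + 0 = c)
I = 846 (I = 18 + 9*(73 + 1*19) = 18 + 9*(73 + 19) = 18 + 9*92 = 18 + 828 = 846)
I + k(4)*(-322) = 846 + 4*(-322) = 846 - 1288 = -442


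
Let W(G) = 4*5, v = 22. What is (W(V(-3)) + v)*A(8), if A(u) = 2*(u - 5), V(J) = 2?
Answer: 252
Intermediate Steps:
A(u) = -10 + 2*u (A(u) = 2*(-5 + u) = -10 + 2*u)
W(G) = 20
(W(V(-3)) + v)*A(8) = (20 + 22)*(-10 + 2*8) = 42*(-10 + 16) = 42*6 = 252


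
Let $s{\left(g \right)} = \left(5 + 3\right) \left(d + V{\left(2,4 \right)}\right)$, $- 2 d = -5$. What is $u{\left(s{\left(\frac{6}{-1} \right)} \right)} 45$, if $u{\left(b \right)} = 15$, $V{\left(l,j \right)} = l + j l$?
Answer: $675$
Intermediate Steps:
$d = \frac{5}{2}$ ($d = \left(- \frac{1}{2}\right) \left(-5\right) = \frac{5}{2} \approx 2.5$)
$s{\left(g \right)} = 100$ ($s{\left(g \right)} = \left(5 + 3\right) \left(\frac{5}{2} + 2 \left(1 + 4\right)\right) = 8 \left(\frac{5}{2} + 2 \cdot 5\right) = 8 \left(\frac{5}{2} + 10\right) = 8 \cdot \frac{25}{2} = 100$)
$u{\left(s{\left(\frac{6}{-1} \right)} \right)} 45 = 15 \cdot 45 = 675$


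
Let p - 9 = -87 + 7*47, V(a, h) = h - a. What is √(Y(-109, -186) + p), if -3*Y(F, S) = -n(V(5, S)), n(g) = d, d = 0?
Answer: √251 ≈ 15.843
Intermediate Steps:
n(g) = 0
Y(F, S) = 0 (Y(F, S) = -(-1)*0/3 = -⅓*0 = 0)
p = 251 (p = 9 + (-87 + 7*47) = 9 + (-87 + 329) = 9 + 242 = 251)
√(Y(-109, -186) + p) = √(0 + 251) = √251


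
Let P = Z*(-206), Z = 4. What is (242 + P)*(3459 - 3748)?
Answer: 168198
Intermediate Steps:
P = -824 (P = 4*(-206) = -824)
(242 + P)*(3459 - 3748) = (242 - 824)*(3459 - 3748) = -582*(-289) = 168198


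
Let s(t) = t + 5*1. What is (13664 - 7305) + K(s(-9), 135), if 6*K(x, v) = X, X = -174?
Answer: 6330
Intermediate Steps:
s(t) = 5 + t (s(t) = t + 5 = 5 + t)
K(x, v) = -29 (K(x, v) = (1/6)*(-174) = -29)
(13664 - 7305) + K(s(-9), 135) = (13664 - 7305) - 29 = 6359 - 29 = 6330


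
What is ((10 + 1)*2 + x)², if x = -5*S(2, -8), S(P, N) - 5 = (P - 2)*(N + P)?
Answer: 9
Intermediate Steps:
S(P, N) = 5 + (-2 + P)*(N + P) (S(P, N) = 5 + (P - 2)*(N + P) = 5 + (-2 + P)*(N + P))
x = -25 (x = -5*(5 + 2² - 2*(-8) - 2*2 - 8*2) = -5*(5 + 4 + 16 - 4 - 16) = -5*5 = -25)
((10 + 1)*2 + x)² = ((10 + 1)*2 - 25)² = (11*2 - 25)² = (22 - 25)² = (-3)² = 9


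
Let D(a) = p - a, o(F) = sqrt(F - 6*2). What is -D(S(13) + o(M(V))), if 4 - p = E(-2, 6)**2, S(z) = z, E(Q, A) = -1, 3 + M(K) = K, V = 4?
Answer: 10 + I*sqrt(11) ≈ 10.0 + 3.3166*I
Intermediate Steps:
M(K) = -3 + K
p = 3 (p = 4 - 1*(-1)**2 = 4 - 1*1 = 4 - 1 = 3)
o(F) = sqrt(-12 + F) (o(F) = sqrt(F - 12) = sqrt(-12 + F))
D(a) = 3 - a
-D(S(13) + o(M(V))) = -(3 - (13 + sqrt(-12 + (-3 + 4)))) = -(3 - (13 + sqrt(-12 + 1))) = -(3 - (13 + sqrt(-11))) = -(3 - (13 + I*sqrt(11))) = -(3 + (-13 - I*sqrt(11))) = -(-10 - I*sqrt(11)) = 10 + I*sqrt(11)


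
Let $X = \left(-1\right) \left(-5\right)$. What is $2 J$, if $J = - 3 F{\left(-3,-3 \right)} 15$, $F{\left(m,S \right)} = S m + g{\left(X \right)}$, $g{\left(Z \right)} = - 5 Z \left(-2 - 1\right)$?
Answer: $-7560$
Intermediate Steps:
$X = 5$
$g{\left(Z \right)} = 15 Z$ ($g{\left(Z \right)} = - 5 Z \left(-3\right) = 15 Z$)
$F{\left(m,S \right)} = 75 + S m$ ($F{\left(m,S \right)} = S m + 15 \cdot 5 = S m + 75 = 75 + S m$)
$J = -3780$ ($J = - 3 \left(75 - -9\right) 15 = - 3 \left(75 + 9\right) 15 = \left(-3\right) 84 \cdot 15 = \left(-252\right) 15 = -3780$)
$2 J = 2 \left(-3780\right) = -7560$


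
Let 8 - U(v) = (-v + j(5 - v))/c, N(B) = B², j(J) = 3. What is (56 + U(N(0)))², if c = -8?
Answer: 265225/64 ≈ 4144.1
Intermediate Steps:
U(v) = 67/8 - v/8 (U(v) = 8 - (-v + 3)/(-8) = 8 - (3 - v)*(-1)/8 = 8 - (-3/8 + v/8) = 8 + (3/8 - v/8) = 67/8 - v/8)
(56 + U(N(0)))² = (56 + (67/8 - ⅛*0²))² = (56 + (67/8 - ⅛*0))² = (56 + (67/8 + 0))² = (56 + 67/8)² = (515/8)² = 265225/64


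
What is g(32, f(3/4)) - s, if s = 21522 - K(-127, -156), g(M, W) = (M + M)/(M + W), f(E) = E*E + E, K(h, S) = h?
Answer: -11537893/533 ≈ -21647.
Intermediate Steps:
f(E) = E + E² (f(E) = E² + E = E + E²)
g(M, W) = 2*M/(M + W) (g(M, W) = (2*M)/(M + W) = 2*M/(M + W))
s = 21649 (s = 21522 - 1*(-127) = 21522 + 127 = 21649)
g(32, f(3/4)) - s = 2*32/(32 + (3/4)*(1 + 3/4)) - 1*21649 = 2*32/(32 + (3*(¼))*(1 + 3*(¼))) - 21649 = 2*32/(32 + 3*(1 + ¾)/4) - 21649 = 2*32/(32 + (¾)*(7/4)) - 21649 = 2*32/(32 + 21/16) - 21649 = 2*32/(533/16) - 21649 = 2*32*(16/533) - 21649 = 1024/533 - 21649 = -11537893/533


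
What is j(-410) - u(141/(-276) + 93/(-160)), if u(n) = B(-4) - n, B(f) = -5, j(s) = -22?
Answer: -66579/3680 ≈ -18.092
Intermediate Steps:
u(n) = -5 - n
j(-410) - u(141/(-276) + 93/(-160)) = -22 - (-5 - (141/(-276) + 93/(-160))) = -22 - (-5 - (141*(-1/276) + 93*(-1/160))) = -22 - (-5 - (-47/92 - 93/160)) = -22 - (-5 - 1*(-4019/3680)) = -22 - (-5 + 4019/3680) = -22 - 1*(-14381/3680) = -22 + 14381/3680 = -66579/3680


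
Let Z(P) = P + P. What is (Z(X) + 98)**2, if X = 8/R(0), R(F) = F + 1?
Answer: 12996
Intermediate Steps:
R(F) = 1 + F
X = 8 (X = 8/(1 + 0) = 8/1 = 8*1 = 8)
Z(P) = 2*P
(Z(X) + 98)**2 = (2*8 + 98)**2 = (16 + 98)**2 = 114**2 = 12996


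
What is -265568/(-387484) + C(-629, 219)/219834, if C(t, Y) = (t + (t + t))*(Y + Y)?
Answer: -3637180211/1183085523 ≈ -3.0743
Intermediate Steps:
C(t, Y) = 6*Y*t (C(t, Y) = (t + 2*t)*(2*Y) = (3*t)*(2*Y) = 6*Y*t)
-265568/(-387484) + C(-629, 219)/219834 = -265568/(-387484) + (6*219*(-629))/219834 = -265568*(-1/387484) - 826506*1/219834 = 66392/96871 - 45917/12213 = -3637180211/1183085523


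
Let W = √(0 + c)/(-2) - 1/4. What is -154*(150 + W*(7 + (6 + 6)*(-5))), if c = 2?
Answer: -50281/2 - 4081*√2 ≈ -30912.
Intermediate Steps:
W = -¼ - √2/2 (W = √(0 + 2)/(-2) - 1/4 = √2*(-½) - 1*¼ = -√2/2 - ¼ = -¼ - √2/2 ≈ -0.95711)
-154*(150 + W*(7 + (6 + 6)*(-5))) = -154*(150 + (-¼ - √2/2)*(7 + (6 + 6)*(-5))) = -154*(150 + (-¼ - √2/2)*(7 + 12*(-5))) = -154*(150 + (-¼ - √2/2)*(7 - 60)) = -154*(150 + (-¼ - √2/2)*(-53)) = -154*(150 + (53/4 + 53*√2/2)) = -154*(653/4 + 53*√2/2) = -50281/2 - 4081*√2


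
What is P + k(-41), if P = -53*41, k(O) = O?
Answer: -2214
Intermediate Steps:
P = -2173
P + k(-41) = -2173 - 41 = -2214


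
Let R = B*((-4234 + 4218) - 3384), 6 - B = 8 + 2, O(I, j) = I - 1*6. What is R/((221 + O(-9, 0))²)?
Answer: 3400/10609 ≈ 0.32048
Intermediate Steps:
O(I, j) = -6 + I (O(I, j) = I - 6 = -6 + I)
B = -4 (B = 6 - (8 + 2) = 6 - 1*10 = 6 - 10 = -4)
R = 13600 (R = -4*((-4234 + 4218) - 3384) = -4*(-16 - 3384) = -4*(-3400) = 13600)
R/((221 + O(-9, 0))²) = 13600/((221 + (-6 - 9))²) = 13600/((221 - 15)²) = 13600/(206²) = 13600/42436 = 13600*(1/42436) = 3400/10609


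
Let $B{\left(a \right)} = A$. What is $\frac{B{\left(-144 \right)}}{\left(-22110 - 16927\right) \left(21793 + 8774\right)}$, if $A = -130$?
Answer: $\frac{130}{1193243979} \approx 1.0895 \cdot 10^{-7}$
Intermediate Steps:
$B{\left(a \right)} = -130$
$\frac{B{\left(-144 \right)}}{\left(-22110 - 16927\right) \left(21793 + 8774\right)} = - \frac{130}{\left(-22110 - 16927\right) \left(21793 + 8774\right)} = - \frac{130}{\left(-39037\right) 30567} = - \frac{130}{-1193243979} = \left(-130\right) \left(- \frac{1}{1193243979}\right) = \frac{130}{1193243979}$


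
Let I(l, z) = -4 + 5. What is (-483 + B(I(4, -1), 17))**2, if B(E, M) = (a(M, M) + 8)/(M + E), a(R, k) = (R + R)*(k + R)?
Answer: 1575025/9 ≈ 1.7500e+5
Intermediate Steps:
I(l, z) = 1
a(R, k) = 2*R*(R + k) (a(R, k) = (2*R)*(R + k) = 2*R*(R + k))
B(E, M) = (8 + 4*M**2)/(E + M) (B(E, M) = (2*M*(M + M) + 8)/(M + E) = (2*M*(2*M) + 8)/(E + M) = (4*M**2 + 8)/(E + M) = (8 + 4*M**2)/(E + M))
(-483 + B(I(4, -1), 17))**2 = (-483 + 4*(2 + 17**2)/(1 + 17))**2 = (-483 + 4*(2 + 289)/18)**2 = (-483 + 4*(1/18)*291)**2 = (-483 + 194/3)**2 = (-1255/3)**2 = 1575025/9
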